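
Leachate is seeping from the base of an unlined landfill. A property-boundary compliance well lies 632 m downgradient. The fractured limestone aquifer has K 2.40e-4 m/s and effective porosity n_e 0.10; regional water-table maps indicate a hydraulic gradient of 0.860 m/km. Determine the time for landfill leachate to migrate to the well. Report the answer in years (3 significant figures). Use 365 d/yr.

9.71 years

K = 2.40e-4 m/s × 86400 s/d = 20.74 m/d
Darcy flux q = K·i = 20.74 × 8.6e-4 = 0.01783 m/d
Seepage velocity v = q / n = 0.01783 / 0.10 = 0.1783 m/d
t = L / v = 632 / 0.1783 = 3544 d
   = 3544 / 365 = 9.71 yr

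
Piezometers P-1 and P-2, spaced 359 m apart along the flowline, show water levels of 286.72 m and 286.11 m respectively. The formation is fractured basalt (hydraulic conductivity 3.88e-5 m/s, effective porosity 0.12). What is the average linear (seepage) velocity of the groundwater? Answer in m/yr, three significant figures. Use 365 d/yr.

17.3 m/yr

Hydraulic gradient i = (286.72 − 286.11) / 359 = 0.61 / 359 = 0.001699
K = 3.88e-5 m/s × 86400 s/d = 3.352 m/d
q = Ki = 3.352 × 0.001699 = 0.005696 m/d
Average linear velocity = 0.005696 / 0.12 = 0.04747 m/d
   = 0.04747 × 365 = 17.3 m/yr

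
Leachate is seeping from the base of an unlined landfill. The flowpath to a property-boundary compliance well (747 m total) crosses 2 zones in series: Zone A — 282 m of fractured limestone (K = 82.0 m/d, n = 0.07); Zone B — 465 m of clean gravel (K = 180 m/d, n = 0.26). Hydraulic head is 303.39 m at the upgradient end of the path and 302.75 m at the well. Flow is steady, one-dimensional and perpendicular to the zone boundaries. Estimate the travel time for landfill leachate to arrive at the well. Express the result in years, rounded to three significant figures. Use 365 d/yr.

3.63 years

Total head drop ΔH = 303.39 − 302.75 = 0.64 m
Steady 1-D flow in series ⇒ the Darcy flux q is identical in every zone and the zone head losses add (resistances L/K in series).
Σ(L/K) = 282/82.0 + 465/180 = 3.439 + 2.583 = 6.022 d
q = ΔH / Σ(L/K) = 0.64 / 6.022 = 0.1063 m/d (same in every zone)
Zone A: v = q/n = 0.1063/0.07 = 1.518 m/d → t_A = 282/1.518 = 185.8 d
Zone B: v = q/n = 0.1063/0.26 = 0.4087 m/d → t_B = 465/0.4087 = 1138 d
Total t = 185.8 + 1138 = 1323 d
   = 1323 / 365 = 3.63 yr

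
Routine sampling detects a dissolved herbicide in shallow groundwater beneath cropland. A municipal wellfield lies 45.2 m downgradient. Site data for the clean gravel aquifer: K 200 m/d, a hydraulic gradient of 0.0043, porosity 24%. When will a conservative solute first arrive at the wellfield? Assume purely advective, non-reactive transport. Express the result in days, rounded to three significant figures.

Darcy flux q = K·i = 200 × 0.0043 = 0.8600 m/d
v = Ki/n = 200·0.0043/0.24 = 3.583 m/d
t = L / v = 45.2 / 3.583 = 12.61 d

12.6 days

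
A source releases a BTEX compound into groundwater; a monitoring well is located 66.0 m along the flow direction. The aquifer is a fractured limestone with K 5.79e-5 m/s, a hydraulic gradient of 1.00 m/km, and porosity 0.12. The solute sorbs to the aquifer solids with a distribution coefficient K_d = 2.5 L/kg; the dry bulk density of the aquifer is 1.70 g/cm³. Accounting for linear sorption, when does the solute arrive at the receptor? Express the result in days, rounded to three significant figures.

K = 5.79e-5 m/s × 86400 s/d = 5.003 m/d
q = Ki = 5.003 × 0.0010 = 0.005003 m/d
v_s = q/n_e = 0.005003/0.12 = 0.04169 m/d
Retardation R = 1 + ρ_b·K_d/n = 1 + 1.70×2.5/0.12 = 36.42
Contaminant velocity v_c = v/R = 0.04169/36.42 = 0.001145 m/d
t = L/v_c = 66.0/0.001145 = 57650 d

57700 days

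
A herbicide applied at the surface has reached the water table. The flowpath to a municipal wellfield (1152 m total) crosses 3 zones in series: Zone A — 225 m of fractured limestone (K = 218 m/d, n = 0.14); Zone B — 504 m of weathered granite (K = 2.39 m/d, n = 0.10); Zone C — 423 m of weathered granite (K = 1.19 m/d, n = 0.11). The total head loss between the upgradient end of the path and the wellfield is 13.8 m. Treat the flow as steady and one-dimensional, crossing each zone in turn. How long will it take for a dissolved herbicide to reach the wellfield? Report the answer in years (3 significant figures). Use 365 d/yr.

Steady 1-D flow in series ⇒ the Darcy flux q is identical in every zone and the zone head losses add (resistances L/K in series).
Σ(L/K) = 225/218 + 504/2.39 + 423/1.19 = 1.032 + 210.9 + 355.5 = 567.4 d
q = ΔH / Σ(L/K) = 13.8 / 567.4 = 0.02432 m/d (same in every zone)
Zone A: v = q/n = 0.02432/0.14 = 0.1737 m/d → t_A = 225/0.1737 = 1295 d
Zone B: v = q/n = 0.02432/0.10 = 0.2432 m/d → t_B = 504/0.2432 = 2072 d
Zone C: v = q/n = 0.02432/0.11 = 0.2211 m/d → t_C = 423/0.2211 = 1913 d
Total t = 1295 + 2072 + 1913 = 5280 d
   = 5280 / 365 = 14.5 yr

14.5 years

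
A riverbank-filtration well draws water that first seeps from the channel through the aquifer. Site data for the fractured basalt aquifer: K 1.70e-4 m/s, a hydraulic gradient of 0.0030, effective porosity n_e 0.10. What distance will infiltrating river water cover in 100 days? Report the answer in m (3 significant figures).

44.1 m

K = 1.70e-4 m/s × 86400 s/d = 14.69 m/d
Darcy flux q = K·i = 14.69 × 0.0030 = 0.04406 m/d
Seepage velocity v = q / n = 0.04406 / 0.10 = 0.4406 m/d
L = v × T = 0.4406 × 100 = 44.06 m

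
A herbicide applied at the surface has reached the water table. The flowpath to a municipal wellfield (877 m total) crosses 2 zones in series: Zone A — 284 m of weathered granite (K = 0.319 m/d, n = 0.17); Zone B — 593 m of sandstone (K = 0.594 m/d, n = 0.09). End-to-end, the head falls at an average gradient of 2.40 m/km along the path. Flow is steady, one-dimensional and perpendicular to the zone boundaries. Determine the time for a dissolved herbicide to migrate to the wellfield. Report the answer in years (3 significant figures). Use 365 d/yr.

250 years

For zones in series the flux q is common to all zones; the equivalent conductivity is the harmonic (thickness-weighted) mean, K_eq = L_total / Σ(L_j/K_j).
Σ(L/K) = 284/0.319 + 593/0.594 = 890.3 + 998.3 = 1889 d
K_eq = L_total / Σ(L/K) = 877 / 1889 = 0.4644 m/d
q = K_eq · i = 0.4644 × 0.0024 = 0.001114 m/d (same in every zone)
Zone A: v = q/n = 0.001114/0.17 = 0.006556 m/d → t_A = 284/0.006556 = 43320 d
Zone B: v = q/n = 0.001114/0.09 = 0.01238 m/d → t_B = 593/0.01238 = 47890 d
Total t = 43320 + 47890 = 91210 d
   = 91210 / 365 = 250 yr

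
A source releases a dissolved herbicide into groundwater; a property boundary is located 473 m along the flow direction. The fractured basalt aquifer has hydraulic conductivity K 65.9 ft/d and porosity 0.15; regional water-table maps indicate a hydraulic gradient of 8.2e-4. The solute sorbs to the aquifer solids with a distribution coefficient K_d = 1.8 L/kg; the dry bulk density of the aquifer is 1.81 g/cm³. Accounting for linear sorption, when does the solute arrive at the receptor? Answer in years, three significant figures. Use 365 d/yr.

268 years

K = 65.9 ft/d × 0.3048 = 20.09 m/d
q = Ki = 20.09 × 8.2e-4 = 0.01647 m/d
Average linear velocity = 0.01647 / 0.15 = 0.1098 m/d
Retardation R = 1 + ρ_b·K_d/n = 1 + 1.81×1.8/0.15 = 22.72
Contaminant velocity v_c = v/R = 0.1098/22.72 = 0.004833 m/d
t = L/v_c = 473/0.004833 = 97870 d
   = 97870/365 = 268 yr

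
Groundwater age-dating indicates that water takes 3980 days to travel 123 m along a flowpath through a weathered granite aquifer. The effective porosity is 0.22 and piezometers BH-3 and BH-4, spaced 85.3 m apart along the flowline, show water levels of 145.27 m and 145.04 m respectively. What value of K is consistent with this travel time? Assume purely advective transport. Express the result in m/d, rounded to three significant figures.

2.52 m/d

Hydraulic gradient i = (145.27 − 145.04) / 85.3 = 0.23 / 85.3 = 0.002696
v = L / t = 123 / 3980 = 0.03090 m/d
K = v · n / i = 0.03090 × 0.22 / 0.002696 = 2.52 m/d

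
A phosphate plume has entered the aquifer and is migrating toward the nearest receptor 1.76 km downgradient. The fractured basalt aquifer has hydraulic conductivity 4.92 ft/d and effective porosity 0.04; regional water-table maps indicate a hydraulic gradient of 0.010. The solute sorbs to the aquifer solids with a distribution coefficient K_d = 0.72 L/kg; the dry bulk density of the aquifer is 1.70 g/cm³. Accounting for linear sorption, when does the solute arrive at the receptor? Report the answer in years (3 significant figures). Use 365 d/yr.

K = 4.92 ft/d × 0.3048 = 1.500 m/d
Specific discharge q = 1.500 × 0.010 = 0.01500 m/d
Seepage velocity v = q / n = 0.01500 / 0.04 = 0.3749 m/d
Retardation R = 1 + ρ_b·K_d/n = 1 + 1.70×0.72/0.04 = 31.60
Contaminant velocity v_c = v/R = 0.3749/31.60 = 0.01186 m/d
L = 1.76 km = 1760 m
t = L/v_c = 1760/0.01186 = 148300 d
   = 148300/365 = 406 yr

406 years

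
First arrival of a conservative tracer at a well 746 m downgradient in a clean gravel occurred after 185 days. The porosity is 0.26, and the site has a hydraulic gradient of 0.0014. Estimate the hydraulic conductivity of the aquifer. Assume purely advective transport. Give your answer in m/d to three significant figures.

749 m/d

v = L / t = 746 / 185 = 4.032 m/d
K = v · n / i = 4.032 × 0.26 / 0.0014 = 749 m/d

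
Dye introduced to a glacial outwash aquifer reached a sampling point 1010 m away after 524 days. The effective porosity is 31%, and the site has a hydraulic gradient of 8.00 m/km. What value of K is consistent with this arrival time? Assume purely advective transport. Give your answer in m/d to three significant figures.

74.7 m/d

v = L / t = 1010 / 524 = 1.927 m/d
K = v · n / i = 1.927 × 0.31 / 0.0080 = 74.7 m/d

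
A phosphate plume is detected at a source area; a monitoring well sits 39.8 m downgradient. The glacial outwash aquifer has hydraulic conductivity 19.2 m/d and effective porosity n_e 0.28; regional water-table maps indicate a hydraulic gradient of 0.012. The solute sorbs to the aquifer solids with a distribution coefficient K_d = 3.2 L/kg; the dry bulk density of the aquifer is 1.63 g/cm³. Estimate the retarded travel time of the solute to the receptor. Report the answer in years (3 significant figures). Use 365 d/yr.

2.60 years

Specific discharge q = 19.2 × 0.012 = 0.2304 m/d
Seepage velocity v = q / n = 0.2304 / 0.28 = 0.8229 m/d
Retardation R = 1 + ρ_b·K_d/n = 1 + 1.63×3.2/0.28 = 19.63
Contaminant velocity v_c = v/R = 0.8229/19.63 = 0.04192 m/d
t = L/v_c = 39.8/0.04192 = 949.4 d
   = 949.4/365 = 2.60 yr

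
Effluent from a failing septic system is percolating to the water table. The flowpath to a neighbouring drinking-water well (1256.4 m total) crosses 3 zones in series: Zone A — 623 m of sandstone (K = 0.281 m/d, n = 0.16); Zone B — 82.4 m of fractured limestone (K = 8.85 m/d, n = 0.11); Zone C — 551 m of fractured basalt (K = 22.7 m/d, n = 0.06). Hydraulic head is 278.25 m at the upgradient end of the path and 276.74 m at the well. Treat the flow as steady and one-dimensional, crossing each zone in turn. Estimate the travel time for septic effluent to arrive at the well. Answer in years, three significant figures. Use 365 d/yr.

Total head drop ΔH = 278.25 − 276.74 = 1.51 m
Continuity: the same q passes through each zone, so ΔH = q·Σ(L_j/K_j) — the zones act as resistances in series.
Σ(L/K) = 623/0.281 + 82.4/8.85 + 551/22.7 = 2217 + 9.311 + 24.27 = 2251 d
q = ΔH / Σ(L/K) = 1.51 / 2251 = 6.709e-4 m/d (same in every zone)
Zone A: v = q/n = 6.709e-4/0.16 = 0.004193 m/d → t_A = 623/0.004193 = 148600 d
Zone B: v = q/n = 6.709e-4/0.11 = 0.006099 m/d → t_B = 82.4/0.006099 = 13510 d
Zone C: v = q/n = 6.709e-4/0.06 = 0.01118 m/d → t_C = 551/0.01118 = 49280 d
Total t = 148600 + 13510 + 49280 = 211400 d
   = 211400 / 365 = 579 yr

579 years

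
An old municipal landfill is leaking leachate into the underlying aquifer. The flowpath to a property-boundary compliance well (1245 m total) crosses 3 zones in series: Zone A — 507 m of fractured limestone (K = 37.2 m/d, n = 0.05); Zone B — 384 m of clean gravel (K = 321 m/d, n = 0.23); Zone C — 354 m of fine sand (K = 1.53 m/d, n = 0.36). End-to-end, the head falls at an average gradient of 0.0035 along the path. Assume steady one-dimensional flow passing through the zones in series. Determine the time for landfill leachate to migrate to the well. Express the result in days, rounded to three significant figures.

13600 days

Continuity: the same q passes through each zone, so ΔH = q·Σ(L_j/K_j) — the zones act as resistances in series.
Σ(L/K) = 507/37.2 + 384/321 + 354/1.53 = 13.63 + 1.196 + 231.4 = 246.2 d
K_eq = L_total / Σ(L/K) = 1245 / 246.2 = 5.057 m/d
q = K_eq · i = 5.057 × 0.0035 = 0.01770 m/d (same in every zone)
Zone A: v = q/n = 0.01770/0.05 = 0.3540 m/d → t_A = 507/0.3540 = 1432 d
Zone B: v = q/n = 0.01770/0.23 = 0.07695 m/d → t_B = 384/0.07695 = 4990 d
Zone C: v = q/n = 0.01770/0.36 = 0.04916 m/d → t_C = 354/0.04916 = 7200 d
Total t = 1432 + 4990 + 7200 = 13620 d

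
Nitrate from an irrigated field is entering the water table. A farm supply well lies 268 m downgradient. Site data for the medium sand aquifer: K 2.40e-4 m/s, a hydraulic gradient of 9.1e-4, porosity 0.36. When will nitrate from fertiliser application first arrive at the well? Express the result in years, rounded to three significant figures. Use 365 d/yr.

14.0 years

K = 2.40e-4 m/s × 86400 s/d = 20.74 m/d
Darcy flux q = K·i = 20.74 × 9.1e-4 = 0.01887 m/d
v_s = q/n_e = 0.01887/0.36 = 0.05242 m/d
t = L / v = 268 / 0.05242 = 5113 d
   = 5113 / 365 = 14.0 yr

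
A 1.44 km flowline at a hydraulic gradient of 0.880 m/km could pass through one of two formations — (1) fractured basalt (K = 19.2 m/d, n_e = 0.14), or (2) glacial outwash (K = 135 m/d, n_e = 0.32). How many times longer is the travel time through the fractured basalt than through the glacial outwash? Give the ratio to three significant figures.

3.08

Unit 1 (fractured basalt): v = 19.2×8.8e-4/0.14 = 0.1207 m/d, t = 1440/0.1207 = 11930 d
Unit 2 (glacial outwash): v = 135×8.8e-4/0.32 = 0.3713 m/d, t = 1440/0.3713 = 3879 d
t(fractured basalt) / t(glacial outwash) = 11930/3879 = 3.08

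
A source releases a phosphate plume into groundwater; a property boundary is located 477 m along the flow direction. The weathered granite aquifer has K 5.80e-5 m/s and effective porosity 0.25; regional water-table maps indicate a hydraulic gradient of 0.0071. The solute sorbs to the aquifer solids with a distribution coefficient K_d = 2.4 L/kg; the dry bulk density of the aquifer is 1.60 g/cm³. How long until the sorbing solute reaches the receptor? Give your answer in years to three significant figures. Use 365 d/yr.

K = 5.80e-5 m/s × 86400 s/d = 5.011 m/d
q = Ki = 5.011 × 0.0071 = 0.03558 m/d
v_s = q/n_e = 0.03558/0.25 = 0.1423 m/d
Retardation R = 1 + ρ_b·K_d/n = 1 + 1.60×2.4/0.25 = 16.36
Contaminant velocity v_c = v/R = 0.1423/16.36 = 0.008699 m/d
t = L/v_c = 477/0.008699 = 54830 d
   = 54830/365 = 150 yr

150 years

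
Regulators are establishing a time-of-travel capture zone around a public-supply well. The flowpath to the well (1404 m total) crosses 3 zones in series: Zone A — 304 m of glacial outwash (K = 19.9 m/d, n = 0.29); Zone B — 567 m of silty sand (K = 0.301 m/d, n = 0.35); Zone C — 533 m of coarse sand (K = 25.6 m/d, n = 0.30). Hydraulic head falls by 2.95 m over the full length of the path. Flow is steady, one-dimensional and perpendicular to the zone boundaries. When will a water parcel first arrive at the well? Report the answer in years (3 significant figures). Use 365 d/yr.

Steady 1-D flow in series ⇒ the Darcy flux q is identical in every zone and the zone head losses add (resistances L/K in series).
Σ(L/K) = 304/19.9 + 567/0.301 + 533/25.6 = 15.28 + 1884 + 20.82 = 1920 d
q = ΔH / Σ(L/K) = 2.95 / 1920 = 0.001537 m/d (same in every zone)
Zone A: v = q/n = 0.001537/0.29 = 0.005299 m/d → t_A = 304/0.005299 = 57370 d
Zone B: v = q/n = 0.001537/0.35 = 0.004390 m/d → t_B = 567/0.004390 = 129100 d
Zone C: v = q/n = 0.001537/0.30 = 0.005122 m/d → t_C = 533/0.005122 = 104100 d
Total t = 57370 + 129100 + 104100 = 290600 d
   = 290600 / 365 = 796 yr

796 years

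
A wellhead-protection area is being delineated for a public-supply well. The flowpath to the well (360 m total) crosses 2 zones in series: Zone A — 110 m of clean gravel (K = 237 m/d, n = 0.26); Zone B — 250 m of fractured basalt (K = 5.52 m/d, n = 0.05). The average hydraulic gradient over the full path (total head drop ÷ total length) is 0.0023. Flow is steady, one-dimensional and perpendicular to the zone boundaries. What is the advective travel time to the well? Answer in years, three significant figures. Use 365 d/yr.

6.22 years

Continuity: the same q passes through each zone, so ΔH = q·Σ(L_j/K_j) — the zones act as resistances in series.
Σ(L/K) = 110/237 + 250/5.52 = 0.4641 + 45.29 = 45.75 d
K_eq = L_total / Σ(L/K) = 360 / 45.75 = 7.868 m/d
q = K_eq · i = 7.868 × 0.0023 = 0.01810 m/d (same in every zone)
Zone A: v = q/n = 0.01810/0.26 = 0.06960 m/d → t_A = 110/0.06960 = 1580 d
Zone B: v = q/n = 0.01810/0.05 = 0.3619 m/d → t_B = 250/0.3619 = 690.7 d
Total t = 1580 + 690.7 = 2271 d
   = 2271 / 365 = 6.22 yr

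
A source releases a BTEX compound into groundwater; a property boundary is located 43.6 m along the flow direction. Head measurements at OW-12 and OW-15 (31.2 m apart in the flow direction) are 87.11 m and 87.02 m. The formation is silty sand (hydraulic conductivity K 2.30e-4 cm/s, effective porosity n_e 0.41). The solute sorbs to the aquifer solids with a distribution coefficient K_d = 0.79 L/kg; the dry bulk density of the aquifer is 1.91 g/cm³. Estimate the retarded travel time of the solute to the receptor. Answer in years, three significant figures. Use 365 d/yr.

400 years

Hydraulic gradient i = (87.11 − 87.02) / 31.2 = 0.09 / 31.2 = 0.002885
K = 2.30e-4 cm/s × 864 = 0.1987 m/d
Darcy flux q = K·i = 0.1987 × 0.002885 = 5.732e-4 m/d
Seepage velocity v = q / n = 5.732e-4 / 0.41 = 0.001398 m/d
Retardation R = 1 + ρ_b·K_d/n = 1 + 1.91×0.79/0.41 = 4.680
Contaminant velocity v_c = v/R = 0.001398/4.680 = 2.987e-4 m/d
t = L/v_c = 43.6/2.987e-4 = 146000 d
   = 146000/365 = 400 yr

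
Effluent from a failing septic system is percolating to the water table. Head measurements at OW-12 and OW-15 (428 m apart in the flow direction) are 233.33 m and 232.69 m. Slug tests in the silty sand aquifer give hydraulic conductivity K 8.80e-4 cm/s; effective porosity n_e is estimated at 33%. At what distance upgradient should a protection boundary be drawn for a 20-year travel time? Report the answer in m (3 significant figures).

25.2 m

Hydraulic gradient i = (233.33 − 232.69) / 428 = 0.64 / 428 = 0.001495
K = 8.80e-4 cm/s × 864 = 0.7603 m/d
Specific discharge q = 0.7603 × 0.001495 = 0.001137 m/d
v = Ki/n = 0.7603·0.001495/0.33 = 0.003445 m/d
T = 20 yr × 365 = 7300 d
L = v × T = 0.003445 × 7300 = 25.15 m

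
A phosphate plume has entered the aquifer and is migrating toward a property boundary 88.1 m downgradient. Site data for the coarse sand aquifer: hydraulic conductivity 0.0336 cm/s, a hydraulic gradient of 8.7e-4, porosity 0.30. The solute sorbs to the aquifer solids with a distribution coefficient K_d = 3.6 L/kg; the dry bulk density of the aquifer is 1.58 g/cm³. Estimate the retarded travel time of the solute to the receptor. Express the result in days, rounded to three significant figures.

K = 0.0336 cm/s × 864 = 29.03 m/d
q = Ki = 29.03 × 8.7e-4 = 0.02526 m/d
v_s = q/n_e = 0.02526/0.30 = 0.08419 m/d
Retardation R = 1 + ρ_b·K_d/n = 1 + 1.58×3.6/0.30 = 19.96
Contaminant velocity v_c = v/R = 0.08419/19.96 = 0.004218 m/d
t = L/v_c = 88.1/0.004218 = 20890 d

20900 days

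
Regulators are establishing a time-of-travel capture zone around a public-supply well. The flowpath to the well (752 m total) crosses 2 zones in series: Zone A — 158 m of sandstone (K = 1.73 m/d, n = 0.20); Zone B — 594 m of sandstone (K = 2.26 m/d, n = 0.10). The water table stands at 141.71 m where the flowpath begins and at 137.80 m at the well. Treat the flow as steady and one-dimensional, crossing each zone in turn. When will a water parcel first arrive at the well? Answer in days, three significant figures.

Total head drop ΔH = 141.71 − 137.80 = 3.91 m
Steady 1-D flow in series ⇒ the Darcy flux q is identical in every zone and the zone head losses add (resistances L/K in series).
Σ(L/K) = 158/1.73 + 594/2.26 = 91.33 + 262.8 = 354.2 d
q = ΔH / Σ(L/K) = 3.91 / 354.2 = 0.01104 m/d (same in every zone)
Zone A: v = q/n = 0.01104/0.20 = 0.05520 m/d → t_A = 158/0.05520 = 2862 d
Zone B: v = q/n = 0.01104/0.10 = 0.1104 m/d → t_B = 594/0.1104 = 5380 d
Total t = 2862 + 5380 = 8243 d

8240 days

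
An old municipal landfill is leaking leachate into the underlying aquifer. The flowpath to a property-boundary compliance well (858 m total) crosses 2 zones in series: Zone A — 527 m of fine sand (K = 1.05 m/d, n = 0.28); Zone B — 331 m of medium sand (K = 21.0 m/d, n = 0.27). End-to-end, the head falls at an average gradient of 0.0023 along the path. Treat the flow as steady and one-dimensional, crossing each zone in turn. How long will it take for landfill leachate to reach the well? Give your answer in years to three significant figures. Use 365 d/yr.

Continuity: the same q passes through each zone, so ΔH = q·Σ(L_j/K_j) — the zones act as resistances in series.
Σ(L/K) = 527/1.05 + 331/21.0 = 501.9 + 15.76 = 517.7 d
K_eq = L_total / Σ(L/K) = 858 / 517.7 = 1.657 m/d
q = K_eq · i = 1.657 × 0.0023 = 0.003812 m/d (same in every zone)
Zone A: v = q/n = 0.003812/0.28 = 0.01361 m/d → t_A = 527/0.01361 = 38710 d
Zone B: v = q/n = 0.003812/0.27 = 0.01412 m/d → t_B = 331/0.01412 = 23440 d
Total t = 38710 + 23440 = 62150 d
   = 62150 / 365 = 170 yr

170 years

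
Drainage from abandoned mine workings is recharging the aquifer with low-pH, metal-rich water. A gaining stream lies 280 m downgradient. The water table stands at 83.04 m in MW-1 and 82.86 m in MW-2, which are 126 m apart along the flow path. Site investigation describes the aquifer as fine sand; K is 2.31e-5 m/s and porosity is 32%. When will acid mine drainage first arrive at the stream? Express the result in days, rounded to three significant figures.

Hydraulic gradient i = (83.04 − 82.86) / 126 = 0.18 / 126 = 0.001429
K = 2.31e-5 m/s × 86400 s/d = 1.996 m/d
Darcy flux q = K·i = 1.996 × 0.001429 = 0.002851 m/d
Seepage velocity v = q / n = 0.002851 / 0.32 = 0.008910 m/d
t = L / v = 280 / 0.008910 = 31430 d

31400 days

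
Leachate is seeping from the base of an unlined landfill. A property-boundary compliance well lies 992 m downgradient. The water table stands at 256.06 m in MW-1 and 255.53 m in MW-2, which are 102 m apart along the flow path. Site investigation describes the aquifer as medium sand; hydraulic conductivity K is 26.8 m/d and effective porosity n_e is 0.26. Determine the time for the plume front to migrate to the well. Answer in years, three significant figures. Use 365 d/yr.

5.07 years

Hydraulic gradient i = (256.06 − 255.53) / 102 = 0.53 / 102 = 0.005196
q = Ki = 26.8 × 0.005196 = 0.1393 m/d
Average linear velocity = 0.1393 / 0.26 = 0.5356 m/d
t = L / v = 992 / 0.5356 = 1852 d
   = 1852 / 365 = 5.07 yr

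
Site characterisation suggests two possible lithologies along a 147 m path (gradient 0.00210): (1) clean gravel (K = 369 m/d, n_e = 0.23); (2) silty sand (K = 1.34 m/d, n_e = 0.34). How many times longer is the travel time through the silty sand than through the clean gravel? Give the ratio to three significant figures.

407

Unit 1 (clean gravel): v = 369×0.0021/0.23 = 3.369 m/d, t = 147/3.369 = 43.63 d
Unit 2 (silty sand): v = 1.34×0.0021/0.34 = 0.008276 m/d, t = 147/0.008276 = 17760 d
t(silty sand) / t(clean gravel) = 17760/43.63 = 407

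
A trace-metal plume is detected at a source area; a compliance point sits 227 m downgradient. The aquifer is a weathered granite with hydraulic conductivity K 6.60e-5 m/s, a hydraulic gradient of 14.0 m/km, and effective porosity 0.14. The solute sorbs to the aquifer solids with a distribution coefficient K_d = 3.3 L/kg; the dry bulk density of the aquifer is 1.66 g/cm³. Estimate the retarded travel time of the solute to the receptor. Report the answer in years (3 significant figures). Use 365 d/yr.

K = 6.60e-5 m/s × 86400 s/d = 5.702 m/d
Darcy flux q = K·i = 5.702 × 0.014 = 0.07983 m/d
v_s = q/n_e = 0.07983/0.14 = 0.5702 m/d
Retardation R = 1 + ρ_b·K_d/n = 1 + 1.66×3.3/0.14 = 40.13
Contaminant velocity v_c = v/R = 0.5702/40.13 = 0.01421 m/d
t = L/v_c = 227/0.01421 = 15970 d
   = 15970/365 = 43.8 yr

43.8 years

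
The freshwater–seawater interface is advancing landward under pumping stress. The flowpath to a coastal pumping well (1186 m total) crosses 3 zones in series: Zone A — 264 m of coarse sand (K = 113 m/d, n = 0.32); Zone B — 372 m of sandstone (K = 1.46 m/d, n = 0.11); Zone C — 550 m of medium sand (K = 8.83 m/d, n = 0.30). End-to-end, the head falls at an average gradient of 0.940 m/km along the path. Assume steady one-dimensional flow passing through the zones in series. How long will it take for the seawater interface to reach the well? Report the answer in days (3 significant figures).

Continuity: the same q passes through each zone, so ΔH = q·Σ(L_j/K_j) — the zones act as resistances in series.
Σ(L/K) = 264/113 + 372/1.46 + 550/8.83 = 2.336 + 254.8 + 62.29 = 319.4 d
K_eq = L_total / Σ(L/K) = 1186 / 319.4 = 3.713 m/d
q = K_eq · i = 3.713 × 9.4e-4 = 0.003490 m/d (same in every zone)
Zone A: v = q/n = 0.003490/0.32 = 0.01091 m/d → t_A = 264/0.01091 = 24200 d
Zone B: v = q/n = 0.003490/0.11 = 0.03173 m/d → t_B = 372/0.03173 = 11720 d
Zone C: v = q/n = 0.003490/0.30 = 0.01163 m/d → t_C = 550/0.01163 = 47270 d
Total t = 24200 + 11720 + 47270 = 83200 d

83200 days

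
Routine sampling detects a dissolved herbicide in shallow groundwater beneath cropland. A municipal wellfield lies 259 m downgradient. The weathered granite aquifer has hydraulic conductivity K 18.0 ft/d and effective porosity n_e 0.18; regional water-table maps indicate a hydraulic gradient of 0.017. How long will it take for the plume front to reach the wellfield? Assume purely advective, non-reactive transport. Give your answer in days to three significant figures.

500 days

K = 18.0 ft/d × 0.3048 = 5.486 m/d
Specific discharge q = 5.486 × 0.017 = 0.09327 m/d
Average linear velocity = 0.09327 / 0.18 = 0.5182 m/d
t = L / v = 259 / 0.5182 = 499.8 d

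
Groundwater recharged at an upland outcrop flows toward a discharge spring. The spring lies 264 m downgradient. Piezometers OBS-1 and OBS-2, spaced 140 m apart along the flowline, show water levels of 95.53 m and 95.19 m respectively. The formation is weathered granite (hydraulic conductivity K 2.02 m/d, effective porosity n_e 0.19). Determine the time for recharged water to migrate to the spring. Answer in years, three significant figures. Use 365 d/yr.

28.0 years

Hydraulic gradient i = (95.53 − 95.19) / 140 = 0.34 / 140 = 0.002429
Darcy flux q = K·i = 2.02 × 0.002429 = 0.004906 m/d
v = Ki/n = 2.02·0.002429/0.19 = 0.02582 m/d
t = L / v = 264 / 0.02582 = 10220 d
   = 10220 / 365 = 28.0 yr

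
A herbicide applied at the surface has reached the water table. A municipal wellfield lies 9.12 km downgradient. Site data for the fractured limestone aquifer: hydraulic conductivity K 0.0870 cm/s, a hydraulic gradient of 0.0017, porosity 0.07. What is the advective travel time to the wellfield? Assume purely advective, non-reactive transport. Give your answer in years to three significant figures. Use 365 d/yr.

K = 0.0870 cm/s × 864 = 75.17 m/d
Darcy flux q = K·i = 75.17 × 0.0017 = 0.1278 m/d
v_s = q/n_e = 0.1278/0.07 = 1.826 m/d
L = 9.12 km = 9120 m
t = L / v = 9120 / 1.826 = 4996 d
   = 4996 / 365 = 13.7 yr

13.7 years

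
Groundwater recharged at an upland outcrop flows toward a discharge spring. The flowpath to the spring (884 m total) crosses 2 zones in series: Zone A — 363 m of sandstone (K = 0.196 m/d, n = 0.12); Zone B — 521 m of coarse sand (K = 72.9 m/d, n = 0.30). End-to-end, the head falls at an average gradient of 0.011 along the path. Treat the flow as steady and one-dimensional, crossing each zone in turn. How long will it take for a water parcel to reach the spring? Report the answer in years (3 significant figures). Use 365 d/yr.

105 years

Steady 1-D flow in series ⇒ the Darcy flux q is identical in every zone and the zone head losses add (resistances L/K in series).
Σ(L/K) = 363/0.196 + 521/72.9 = 1852 + 7.147 = 1859 d
K_eq = L_total / Σ(L/K) = 884 / 1859 = 0.4755 m/d
q = K_eq · i = 0.4755 × 0.011 = 0.005230 m/d (same in every zone)
Zone A: v = q/n = 0.005230/0.12 = 0.04359 m/d → t_A = 363/0.04359 = 8328 d
Zone B: v = q/n = 0.005230/0.30 = 0.01743 m/d → t_B = 521/0.01743 = 29880 d
Total t = 8328 + 29880 = 38210 d
   = 38210 / 365 = 105 yr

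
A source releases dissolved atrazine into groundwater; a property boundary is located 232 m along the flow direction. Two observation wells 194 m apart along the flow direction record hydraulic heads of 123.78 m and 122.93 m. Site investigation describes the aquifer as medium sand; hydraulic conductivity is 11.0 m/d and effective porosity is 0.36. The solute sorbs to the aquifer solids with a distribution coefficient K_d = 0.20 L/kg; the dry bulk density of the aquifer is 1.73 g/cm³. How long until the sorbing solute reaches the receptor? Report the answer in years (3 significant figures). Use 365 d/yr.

9.31 years

Hydraulic gradient i = (123.78 − 122.93) / 194 = 0.85 / 194 = 0.004381
Specific discharge q = 11.0 × 0.004381 = 0.04820 m/d
v_s = q/n_e = 0.04820/0.36 = 0.1339 m/d
Retardation R = 1 + ρ_b·K_d/n = 1 + 1.73×0.20/0.36 = 1.961
Contaminant velocity v_c = v/R = 0.1339/1.961 = 0.06827 m/d
t = L/v_c = 232/0.06827 = 3398 d
   = 3398/365 = 9.31 yr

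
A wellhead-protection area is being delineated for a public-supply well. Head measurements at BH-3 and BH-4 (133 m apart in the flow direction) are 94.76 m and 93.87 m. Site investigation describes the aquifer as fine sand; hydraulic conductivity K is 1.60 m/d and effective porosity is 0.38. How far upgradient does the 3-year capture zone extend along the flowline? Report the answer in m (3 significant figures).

Hydraulic gradient i = (94.76 − 93.87) / 133 = 0.89 / 133 = 0.006692
Darcy flux q = K·i = 1.60 × 0.006692 = 0.01071 m/d
Seepage velocity v = q / n = 0.01071 / 0.38 = 0.02818 m/d
T = 3 yr × 365 = 1095 d
L = v × T = 0.02818 × 1095 = 30.85 m

30.9 m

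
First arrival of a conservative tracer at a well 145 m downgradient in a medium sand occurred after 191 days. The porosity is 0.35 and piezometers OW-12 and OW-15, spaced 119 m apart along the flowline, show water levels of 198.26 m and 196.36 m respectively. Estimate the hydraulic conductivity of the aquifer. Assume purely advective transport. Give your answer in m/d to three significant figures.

16.6 m/d

Hydraulic gradient i = (198.26 − 196.36) / 119 = 1.90 / 119 = 0.01597
v = L / t = 145 / 191 = 0.7592 m/d
K = v · n / i = 0.7592 × 0.35 / 0.01597 = 16.6 m/d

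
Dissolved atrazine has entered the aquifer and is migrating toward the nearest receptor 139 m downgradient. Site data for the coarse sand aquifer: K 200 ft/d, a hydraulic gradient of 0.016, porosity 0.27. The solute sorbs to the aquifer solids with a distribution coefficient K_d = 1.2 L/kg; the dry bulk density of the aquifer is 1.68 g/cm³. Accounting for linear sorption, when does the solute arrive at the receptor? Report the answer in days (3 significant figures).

K = 200 ft/d × 0.3048 = 60.96 m/d
Darcy flux q = K·i = 60.96 × 0.016 = 0.9754 m/d
Average linear velocity = 0.9754 / 0.27 = 3.612 m/d
Retardation R = 1 + ρ_b·K_d/n = 1 + 1.68×1.2/0.27 = 8.467
Contaminant velocity v_c = v/R = 3.612/8.467 = 0.4267 m/d
t = L/v_c = 139/0.4267 = 325.8 d

326 days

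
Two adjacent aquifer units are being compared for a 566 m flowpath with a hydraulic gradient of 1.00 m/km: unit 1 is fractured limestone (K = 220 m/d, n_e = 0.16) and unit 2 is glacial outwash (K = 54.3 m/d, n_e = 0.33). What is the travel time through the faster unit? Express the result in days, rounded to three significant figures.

412 days

Unit 1 (fractured limestone): v = 220×0.0010/0.16 = 1.375 m/d, t = 566/1.375 = 411.6 d
Unit 2 (glacial outwash): v = 54.3×0.0010/0.33 = 0.1645 m/d, t = 566/0.1645 = 3440 d
Faster unit: t = 412 d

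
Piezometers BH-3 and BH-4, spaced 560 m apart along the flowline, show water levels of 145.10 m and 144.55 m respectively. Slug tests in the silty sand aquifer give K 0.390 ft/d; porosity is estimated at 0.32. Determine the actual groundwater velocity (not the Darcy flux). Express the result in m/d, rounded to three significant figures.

Hydraulic gradient i = (145.10 − 144.55) / 560 = 0.55 / 560 = 9.821e-4
K = 0.390 ft/d × 0.3048 = 0.1189 m/d
q = Ki = 0.1189 × 9.821e-4 = 1.167e-4 m/d
v_s = q/n_e = 1.167e-4/0.32 = 3.648e-4 m/d

3.65e-4 m/d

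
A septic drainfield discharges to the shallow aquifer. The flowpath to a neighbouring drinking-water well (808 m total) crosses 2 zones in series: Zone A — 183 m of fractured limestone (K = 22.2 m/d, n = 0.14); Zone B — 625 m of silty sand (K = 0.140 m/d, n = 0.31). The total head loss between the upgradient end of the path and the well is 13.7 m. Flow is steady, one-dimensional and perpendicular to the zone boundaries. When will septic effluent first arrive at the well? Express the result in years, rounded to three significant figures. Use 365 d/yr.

Continuity: the same q passes through each zone, so ΔH = q·Σ(L_j/K_j) — the zones act as resistances in series.
Σ(L/K) = 183/22.2 + 625/0.140 = 8.243 + 4464 = 4473 d
q = ΔH / Σ(L/K) = 13.7 / 4473 = 0.003063 m/d (same in every zone)
Zone A: v = q/n = 0.003063/0.14 = 0.02188 m/d → t_A = 183/0.02188 = 8364 d
Zone B: v = q/n = 0.003063/0.31 = 0.009881 m/d → t_B = 625/0.009881 = 63250 d
Total t = 8364 + 63250 = 71620 d
   = 71620 / 365 = 196 yr

196 years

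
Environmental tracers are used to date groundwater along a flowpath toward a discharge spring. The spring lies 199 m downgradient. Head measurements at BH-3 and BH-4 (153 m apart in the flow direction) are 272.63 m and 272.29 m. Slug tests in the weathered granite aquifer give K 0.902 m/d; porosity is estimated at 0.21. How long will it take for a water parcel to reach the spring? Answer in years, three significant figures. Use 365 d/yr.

Hydraulic gradient i = (272.63 − 272.29) / 153 = 0.34 / 153 = 0.002222
Specific discharge q = 0.902 × 0.002222 = 0.002004 m/d
v_s = q/n_e = 0.002004/0.21 = 0.009545 m/d
t = L / v = 199 / 0.009545 = 20850 d
   = 20850 / 365 = 57.1 yr

57.1 years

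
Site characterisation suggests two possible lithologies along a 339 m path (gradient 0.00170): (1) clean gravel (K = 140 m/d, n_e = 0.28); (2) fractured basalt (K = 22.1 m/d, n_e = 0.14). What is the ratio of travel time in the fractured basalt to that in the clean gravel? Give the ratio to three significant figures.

3.17

Unit 1 (clean gravel): v = 140×0.0017/0.28 = 0.8500 m/d, t = 339/0.8500 = 398.8 d
Unit 2 (fractured basalt): v = 22.1×0.0017/0.14 = 0.2684 m/d, t = 339/0.2684 = 1263 d
t(fractured basalt) / t(clean gravel) = 1263/398.8 = 3.17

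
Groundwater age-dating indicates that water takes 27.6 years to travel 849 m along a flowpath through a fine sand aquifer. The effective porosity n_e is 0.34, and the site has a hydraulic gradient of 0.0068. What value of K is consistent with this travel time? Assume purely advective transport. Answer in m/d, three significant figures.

t = 27.6 years = 10070 d
v = L / t = 849 / 10070 = 0.08428 m/d
K = v · n / i = 0.08428 × 0.34 / 0.0068 = 4.21 m/d

4.21 m/d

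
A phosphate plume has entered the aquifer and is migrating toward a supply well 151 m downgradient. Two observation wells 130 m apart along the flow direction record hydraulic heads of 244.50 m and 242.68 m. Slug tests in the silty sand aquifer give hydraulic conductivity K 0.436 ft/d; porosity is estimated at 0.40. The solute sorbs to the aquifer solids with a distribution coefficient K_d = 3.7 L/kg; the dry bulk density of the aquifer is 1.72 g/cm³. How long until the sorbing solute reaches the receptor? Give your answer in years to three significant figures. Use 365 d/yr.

1500 years

Hydraulic gradient i = (244.50 − 242.68) / 130 = 1.82 / 130 = 0.01400
K = 0.436 ft/d × 0.3048 = 0.1329 m/d
q = Ki = 0.1329 × 0.01400 = 0.001860 m/d
v = Ki/n = 0.1329·0.01400/0.40 = 0.004651 m/d
Retardation R = 1 + ρ_b·K_d/n = 1 + 1.72×3.7/0.40 = 16.91
Contaminant velocity v_c = v/R = 0.004651/16.91 = 2.751e-4 m/d
t = L/v_c = 151/2.751e-4 = 549000 d
   = 549000/365 = 1500 yr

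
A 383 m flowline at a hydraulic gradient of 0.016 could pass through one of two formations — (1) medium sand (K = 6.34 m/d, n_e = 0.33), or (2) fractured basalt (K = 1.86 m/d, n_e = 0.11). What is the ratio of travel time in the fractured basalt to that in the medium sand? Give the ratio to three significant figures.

Unit 1 (medium sand): v = 6.34×0.016/0.33 = 0.3074 m/d, t = 383/0.3074 = 1246 d
Unit 2 (fractured basalt): v = 1.86×0.016/0.11 = 0.2705 m/d, t = 383/0.2705 = 1416 d
t(fractured basalt) / t(medium sand) = 1416/1246 = 1.14

1.14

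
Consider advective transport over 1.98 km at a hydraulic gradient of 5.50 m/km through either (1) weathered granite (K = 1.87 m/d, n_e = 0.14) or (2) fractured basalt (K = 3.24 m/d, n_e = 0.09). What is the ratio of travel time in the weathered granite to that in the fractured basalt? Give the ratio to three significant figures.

2.70

Unit 1 (weathered granite): v = 1.87×0.0055/0.14 = 0.07346 m/d, t = 1980/0.07346 = 26950 d
Unit 2 (fractured basalt): v = 3.24×0.0055/0.09 = 0.1980 m/d, t = 1980/0.1980 = 10000 d
t(weathered granite) / t(fractured basalt) = 26950/10000 = 2.70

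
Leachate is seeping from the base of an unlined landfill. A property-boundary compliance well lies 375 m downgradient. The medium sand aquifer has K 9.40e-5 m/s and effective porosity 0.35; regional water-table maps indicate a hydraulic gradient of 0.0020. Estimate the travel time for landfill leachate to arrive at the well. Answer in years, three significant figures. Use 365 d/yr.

22.1 years

K = 9.40e-5 m/s × 86400 s/d = 8.122 m/d
q = Ki = 8.122 × 0.0020 = 0.01624 m/d
Average linear velocity = 0.01624 / 0.35 = 0.04641 m/d
t = L / v = 375 / 0.04641 = 8080 d
   = 8080 / 365 = 22.1 yr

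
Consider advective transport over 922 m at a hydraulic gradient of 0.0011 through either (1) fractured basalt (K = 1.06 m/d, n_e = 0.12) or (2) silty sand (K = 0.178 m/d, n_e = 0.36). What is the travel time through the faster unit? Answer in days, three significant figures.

Unit 1 (fractured basalt): v = 1.06×0.0011/0.12 = 0.009717 m/d, t = 922/0.009717 = 94890 d
Unit 2 (silty sand): v = 0.178×0.0011/0.36 = 5.439e-4 m/d, t = 922/5.439e-4 = 1.695e6 d
Faster unit: t = 94900 d

94900 days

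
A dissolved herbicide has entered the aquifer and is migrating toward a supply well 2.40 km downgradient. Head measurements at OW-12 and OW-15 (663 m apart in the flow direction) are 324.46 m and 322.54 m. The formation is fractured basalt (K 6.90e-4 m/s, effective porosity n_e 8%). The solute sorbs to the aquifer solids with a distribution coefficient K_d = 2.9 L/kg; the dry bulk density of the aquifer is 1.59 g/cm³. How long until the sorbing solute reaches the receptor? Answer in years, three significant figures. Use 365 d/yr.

179 years

Hydraulic gradient i = (324.46 − 322.54) / 663 = 1.92 / 663 = 0.002896
K = 6.90e-4 m/s × 86400 s/d = 59.62 m/d
q = Ki = 59.62 × 0.002896 = 0.1726 m/d
Seepage velocity v = q / n = 0.1726 / 0.08 = 2.158 m/d
Retardation R = 1 + ρ_b·K_d/n = 1 + 1.59×2.9/0.08 = 58.64
Contaminant velocity v_c = v/R = 2.158/58.64 = 0.03680 m/d
L = 2.40 km = 2400 m
t = L/v_c = 2400/0.03680 = 65210 d
   = 65210/365 = 179 yr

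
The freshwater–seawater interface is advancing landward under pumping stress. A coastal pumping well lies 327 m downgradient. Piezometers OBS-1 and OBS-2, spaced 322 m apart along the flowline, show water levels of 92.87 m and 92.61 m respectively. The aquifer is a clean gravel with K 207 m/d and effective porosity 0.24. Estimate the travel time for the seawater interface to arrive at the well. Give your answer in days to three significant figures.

Hydraulic gradient i = (92.87 − 92.61) / 322 = 0.26 / 322 = 8.075e-4
Darcy flux q = K·i = 207 × 8.075e-4 = 0.1671 m/d
Seepage velocity v = q / n = 0.1671 / 0.24 = 0.6964 m/d
t = L / v = 327 / 0.6964 = 469.5 d

470 days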